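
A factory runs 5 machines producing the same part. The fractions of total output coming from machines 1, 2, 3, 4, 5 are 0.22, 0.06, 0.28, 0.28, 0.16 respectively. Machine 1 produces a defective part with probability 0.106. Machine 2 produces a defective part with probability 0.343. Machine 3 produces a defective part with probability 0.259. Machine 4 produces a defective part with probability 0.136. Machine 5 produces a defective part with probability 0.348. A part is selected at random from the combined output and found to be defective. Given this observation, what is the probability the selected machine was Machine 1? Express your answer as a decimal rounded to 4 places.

P(defective|M1) = 0.106; P(defective|M2) = 0.343; P(defective|M3) = 0.259; P(defective|M4) = 0.136; P(defective|M5) = 0.348.
Prior × likelihood for each source: 0.22·0.106=0.02332, 0.06·0.343=0.02058, 0.28·0.259=0.07252, 0.28·0.136=0.03808, 0.16·0.348=0.05568. Summing gives P(defective) = 0.21018.
P(Machine 1 | defective) = 0.02332 / 0.21018 = 0.1110.

Posterior probability ≈ 0.1110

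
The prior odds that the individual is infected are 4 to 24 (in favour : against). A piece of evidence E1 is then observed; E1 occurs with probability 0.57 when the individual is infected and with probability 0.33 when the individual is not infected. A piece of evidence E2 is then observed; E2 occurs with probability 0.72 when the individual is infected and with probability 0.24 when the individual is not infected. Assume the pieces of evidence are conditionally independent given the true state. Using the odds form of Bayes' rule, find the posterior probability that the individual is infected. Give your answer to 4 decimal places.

Posterior probability ≈ 0.4634

Prior odds = 4/24 = 0.16667.
Likelihood ratio for E1 = 0.57/0.33 = 1.7273.
Likelihood ratio for E2 = 0.72/0.24 = 3.0000.
Posterior odds = prior odds × LR₁ × LR₂ = 0.86364.
Posterior probability = odds/(1+odds) = 0.86364/1.8636 = 0.4634.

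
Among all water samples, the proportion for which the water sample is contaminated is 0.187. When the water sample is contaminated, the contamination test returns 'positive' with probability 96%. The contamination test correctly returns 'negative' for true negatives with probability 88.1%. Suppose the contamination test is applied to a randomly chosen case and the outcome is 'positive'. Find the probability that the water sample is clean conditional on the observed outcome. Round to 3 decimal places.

Write H for 'the water sample is contaminated'. Prior odds H:¬H = 0.187/0.813 = 0.23001. For the 'positive' outcome, the likelihood ratio is 0.96/0.119 = 8.0672.
Posterior odds = 0.23001 × 8.0672 = 1.8556, so P(H|E) = 1.8556/(1+1.8556) = 0.650. Then P(¬H|E) = 1 − 0.650 = 0.350.

P(¬H | E) ≈ 0.350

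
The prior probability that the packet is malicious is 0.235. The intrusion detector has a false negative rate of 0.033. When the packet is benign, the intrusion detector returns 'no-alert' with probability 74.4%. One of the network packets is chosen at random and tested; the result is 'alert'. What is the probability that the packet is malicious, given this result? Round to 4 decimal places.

P(H | E) ≈ 0.5371

Let H be the event that the packet is malicious. P(H) = 0.235, so P(¬H) = 0.765. With E the 'alert' result, P(E|H) = 0.967 and P(E|¬H) = 0.256.
P(E) = 0.967·0.235 + 0.256·0.765 = 0.22724 + 0.19584 = 0.42308.
By Bayes' theorem, P(H|E) = 0.22724 / 0.42308 = 0.5371.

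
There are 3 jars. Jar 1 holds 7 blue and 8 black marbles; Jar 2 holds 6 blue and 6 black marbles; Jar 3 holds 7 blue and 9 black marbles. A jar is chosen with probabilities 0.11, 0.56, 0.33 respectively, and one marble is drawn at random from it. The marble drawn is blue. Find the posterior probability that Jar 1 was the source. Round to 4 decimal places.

Posterior probability ≈ 0.1079

Tabulate prior·likelihood by source: [1] prior 0.11, lik 0.4667, product 0.05133; [2] prior 0.56, lik 0.5, product 0.2800; [3] prior 0.33, lik 0.4375, product 0.1444.
Normalizing constant = 0.47571; the posterior for Jar 1 is its product over the sum, 0.05133/0.47571 = 0.1079.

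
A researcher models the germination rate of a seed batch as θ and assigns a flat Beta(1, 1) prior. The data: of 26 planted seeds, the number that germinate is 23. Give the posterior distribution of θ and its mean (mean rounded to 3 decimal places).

Posterior: Beta(24, 4); mean ≈ 0.857

The binomial likelihood is conjugate to the Beta prior: with 23 successes and 3 failures, the posterior is Beta(1+23, 1+3) = Beta(24, 4).
Posterior mean = α/(α+β) = 24/28 = 0.857.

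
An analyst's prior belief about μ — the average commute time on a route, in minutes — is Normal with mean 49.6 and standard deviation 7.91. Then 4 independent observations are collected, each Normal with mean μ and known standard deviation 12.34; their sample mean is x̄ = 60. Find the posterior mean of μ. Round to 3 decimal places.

Posterior mean ≈ 56.066

With known σ, the Normal prior is conjugate. Weight on the data is w = (n/σ²)/(n/σ² + 1/τ₀²) = 0.0262682/(0.0262682+0.0159826) = 0.62172.
Posterior mean = w·x̄ + (1−w)·μ₀ = 0.62172·60 + 0.37828·49.6 = 56.066.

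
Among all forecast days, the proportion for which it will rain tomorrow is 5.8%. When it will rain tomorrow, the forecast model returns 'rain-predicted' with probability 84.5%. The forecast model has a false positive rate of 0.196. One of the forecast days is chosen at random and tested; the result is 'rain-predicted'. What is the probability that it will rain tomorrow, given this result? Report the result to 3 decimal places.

Let H be the event that it will rain tomorrow. P(H) = 0.058, so P(¬H) = 0.942. With E the 'rain-predicted' result, P(E|H) = 0.845 and P(E|¬H) = 0.196.
P(E) = 0.845·0.058 + 0.196·0.942 = 0.049010 + 0.18463 = 0.23364.
By Bayes' theorem, P(H|E) = 0.049010 / 0.23364 = 0.210.

P(H | E) ≈ 0.210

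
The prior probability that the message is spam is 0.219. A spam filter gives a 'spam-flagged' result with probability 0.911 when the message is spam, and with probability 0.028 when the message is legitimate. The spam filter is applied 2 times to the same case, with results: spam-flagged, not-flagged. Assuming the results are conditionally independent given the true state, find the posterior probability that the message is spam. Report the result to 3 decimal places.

With H the event that the message is spam, the joint likelihood of the observed sequence is P(data|H) = 0.911·0.089 = 0.081079 and P(data|¬H) = 0.028·0.972 = 0.027216.
Bayes: P(H|data) = 0.219·0.081079 / (0.219·0.081079 + 0.781·0.027216) = 0.017756/0.039012 = 0.4551.

Posterior P(H) ≈ 0.455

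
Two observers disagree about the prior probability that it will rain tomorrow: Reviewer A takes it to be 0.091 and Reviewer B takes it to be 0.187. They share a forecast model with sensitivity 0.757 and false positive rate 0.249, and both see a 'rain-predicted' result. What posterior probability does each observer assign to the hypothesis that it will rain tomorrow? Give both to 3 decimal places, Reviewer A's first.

The likelihood ratio for a 'rain-predicted' result is 0.757/0.249 = 3.0402.
Reviewer A: prior odds 0.091/0.909 = 0.10011; posterior odds 0.30435; posterior probability 0.233.
Reviewer B: prior odds 0.187/0.813 = 0.23001; posterior odds 0.69927; posterior probability 0.412.

Reviewer A: 0.233; Reviewer B: 0.412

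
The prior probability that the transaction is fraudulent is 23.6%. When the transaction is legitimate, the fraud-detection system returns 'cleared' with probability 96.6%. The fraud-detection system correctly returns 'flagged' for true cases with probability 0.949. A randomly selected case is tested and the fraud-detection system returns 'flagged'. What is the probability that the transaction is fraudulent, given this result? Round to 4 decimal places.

Let H be the event that the transaction is fraudulent. P(H) = 0.236, so P(¬H) = 0.764. With E the 'flagged' result, P(E|H) = 0.949 and P(E|¬H) = 0.034.
P(E) = 0.949·0.236 + 0.034·0.764 = 0.22396 + 0.025976 = 0.24994.
By Bayes' theorem, P(H|E) = 0.22396 / 0.24994 = 0.8961.

P(H | E) ≈ 0.8961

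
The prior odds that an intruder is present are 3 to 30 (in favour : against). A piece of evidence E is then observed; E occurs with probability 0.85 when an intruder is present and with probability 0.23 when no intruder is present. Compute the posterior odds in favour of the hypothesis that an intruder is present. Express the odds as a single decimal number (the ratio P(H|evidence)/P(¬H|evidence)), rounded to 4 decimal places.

Prior odds = 3/30 = 0.10000. In log-odds, ln(0.10000) = -2.3026.
Add log likelihood ratio: ln(3.6957) = 1.3072.
Posterior log-odds = -0.99543, so posterior odds = exp(-0.99543) = 0.36957.

Posterior odds ≈ 0.3696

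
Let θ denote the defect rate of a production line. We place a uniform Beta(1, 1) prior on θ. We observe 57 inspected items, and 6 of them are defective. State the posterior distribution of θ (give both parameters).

Posterior: Beta(7, 52)

Observing 6 successes and 51 failures updates Beta(1, 1) by adding the success and failure counts to the two shape parameters: α = 1+6 = 7, β = 1+51 = 52.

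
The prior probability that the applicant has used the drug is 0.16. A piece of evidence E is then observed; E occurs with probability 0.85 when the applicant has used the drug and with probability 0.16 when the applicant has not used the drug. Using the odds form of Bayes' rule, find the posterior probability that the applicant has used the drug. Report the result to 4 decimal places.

Posterior probability ≈ 0.5030

Prior odds = 0.16/(1−0.16) = 0.19048.
Likelihood ratio for E = 0.85/0.16 = 5.3125.
Posterior odds = prior odds × LR = 1.0119.
Posterior probability = odds/(1+odds) = 1.0119/2.0119 = 0.5030.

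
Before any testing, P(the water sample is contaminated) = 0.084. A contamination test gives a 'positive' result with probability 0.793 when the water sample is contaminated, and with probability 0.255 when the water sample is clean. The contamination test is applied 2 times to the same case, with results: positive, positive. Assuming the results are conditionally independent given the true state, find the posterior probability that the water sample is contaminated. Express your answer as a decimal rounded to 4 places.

With H the event that the water sample is contaminated, the joint likelihood of the observed sequence is P(data|H) = 0.793·0.793 = 0.62885 and P(data|¬H) = 0.255·0.255 = 0.065025.
Bayes: P(H|data) = 0.084·0.62885 / (0.084·0.62885 + 0.916·0.065025) = 0.052823/0.11239 = 0.4700.

Posterior P(H) ≈ 0.4700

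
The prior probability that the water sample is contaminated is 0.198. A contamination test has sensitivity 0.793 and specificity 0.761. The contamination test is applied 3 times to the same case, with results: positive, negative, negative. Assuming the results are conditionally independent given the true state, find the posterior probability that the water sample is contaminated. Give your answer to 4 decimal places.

Posterior P(H) ≈ 0.0571

With H the event that the water sample is contaminated, the joint likelihood of the observed sequence is P(data|H) = 0.793·0.207·0.207 = 0.033979 and P(data|¬H) = 0.239·0.761·0.761 = 0.13841.
Bayes: P(H|data) = 0.198·0.033979 / (0.198·0.033979 + 0.802·0.13841) = 0.0067279/0.11773 = 0.0571.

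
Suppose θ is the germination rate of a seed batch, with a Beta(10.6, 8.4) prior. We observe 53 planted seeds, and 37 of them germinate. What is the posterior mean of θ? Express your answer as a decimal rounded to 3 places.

Observing 37 successes and 16 failures updates Beta(10.6, 8.4) by adding the success and failure counts to the two shape parameters: α = 10.6+37 = 47.6, β = 8.4+16 = 24.4.
Posterior mean = α/(α+β) = 47.6/72 = 0.661.

Posterior mean ≈ 0.661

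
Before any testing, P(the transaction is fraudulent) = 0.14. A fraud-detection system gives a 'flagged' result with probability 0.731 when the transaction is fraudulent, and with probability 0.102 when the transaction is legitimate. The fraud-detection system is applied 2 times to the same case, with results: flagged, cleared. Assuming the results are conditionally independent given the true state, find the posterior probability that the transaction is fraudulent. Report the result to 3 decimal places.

Posterior P(H) ≈ 0.259

Let H be the event that the transaction is fraudulent; start with P(H) = 0.14. P('flagged'|H) = 0.731, P('flagged'|¬H) = 0.102.
Update on result 1 ('flagged'): P(H) ← 0.731·0.1400 / (0.731·0.1400 + 0.102·0.8600) = 0.10234/0.19006 = 0.5385.
Update on result 2 ('cleared'): P(H) ← 0.269·0.5385 / (0.269·0.5385 + 0.898·0.4615) = 0.14485/0.55931 = 0.2590.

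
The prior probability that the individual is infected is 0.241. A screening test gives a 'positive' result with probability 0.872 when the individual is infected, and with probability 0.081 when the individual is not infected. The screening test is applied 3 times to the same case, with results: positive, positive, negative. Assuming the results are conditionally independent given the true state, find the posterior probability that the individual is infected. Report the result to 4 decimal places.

With H the event that the individual is infected, the joint likelihood of the observed sequence is P(data|H) = 0.872·0.872·0.128 = 0.097329 and P(data|¬H) = 0.081·0.081·0.919 = 0.0060296.
Bayes: P(H|data) = 0.241·0.097329 / (0.241·0.097329 + 0.759·0.0060296) = 0.023456/0.028033 = 0.8367.

Posterior P(H) ≈ 0.8367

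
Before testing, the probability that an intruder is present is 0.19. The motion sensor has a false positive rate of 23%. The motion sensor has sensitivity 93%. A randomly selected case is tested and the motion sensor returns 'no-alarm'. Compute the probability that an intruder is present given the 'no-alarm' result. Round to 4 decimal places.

Let H be the event that an intruder is present. P(H) = 0.19, so P(¬H) = 0.81. With E the 'no-alarm' result, P(E|H) = 0.07 and P(E|¬H) = 0.77.
P(E) = 0.07·0.19 + 0.77·0.81 = 0.013300 + 0.62370 = 0.63700.
By Bayes' theorem, P(H|E) = 0.013300 / 0.63700 = 0.0209.

P(H | E) ≈ 0.0209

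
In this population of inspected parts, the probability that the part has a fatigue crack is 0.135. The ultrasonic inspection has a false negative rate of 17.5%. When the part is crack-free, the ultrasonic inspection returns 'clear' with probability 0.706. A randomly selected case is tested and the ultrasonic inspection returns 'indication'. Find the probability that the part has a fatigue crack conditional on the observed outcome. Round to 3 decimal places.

Let H be the event that the part has a fatigue crack. P(H) = 0.135, so P(¬H) = 0.865. With E the 'indication' result, P(E|H) = 0.825 and P(E|¬H) = 0.294.
P(E) = 0.825·0.135 + 0.294·0.865 = 0.11138 + 0.25431 = 0.36568.
By Bayes' theorem, P(H|E) = 0.11138 / 0.36568 = 0.305.

P(H | E) ≈ 0.305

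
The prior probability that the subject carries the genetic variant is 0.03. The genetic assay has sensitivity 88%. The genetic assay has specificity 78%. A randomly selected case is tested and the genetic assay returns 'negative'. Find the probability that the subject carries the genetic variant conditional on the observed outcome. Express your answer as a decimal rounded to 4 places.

Let H be the event that the subject carries the genetic variant. P(H) = 0.03, so P(¬H) = 0.97. With E the 'negative' result, P(E|H) = 0.12 and P(E|¬H) = 0.78.
P(E) = 0.12·0.03 + 0.78·0.97 = 0.0036000 + 0.75660 = 0.76020.
By Bayes' theorem, P(H|E) = 0.0036000 / 0.76020 = 0.0047.

P(H | E) ≈ 0.0047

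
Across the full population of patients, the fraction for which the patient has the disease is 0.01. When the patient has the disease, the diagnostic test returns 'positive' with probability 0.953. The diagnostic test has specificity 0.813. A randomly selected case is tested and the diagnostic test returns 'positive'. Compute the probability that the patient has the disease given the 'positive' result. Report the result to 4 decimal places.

Write H for 'the patient has the disease'. Prior odds H:¬H = 0.01/0.99 = 0.010101. For the 'positive' outcome, the likelihood ratio is 0.953/0.187 = 5.0963.
Posterior odds = 0.010101 × 5.0963 = 0.051477, so P(H|E) = 0.051477/(1+0.051477) = 0.0490.

P(H | E) ≈ 0.0490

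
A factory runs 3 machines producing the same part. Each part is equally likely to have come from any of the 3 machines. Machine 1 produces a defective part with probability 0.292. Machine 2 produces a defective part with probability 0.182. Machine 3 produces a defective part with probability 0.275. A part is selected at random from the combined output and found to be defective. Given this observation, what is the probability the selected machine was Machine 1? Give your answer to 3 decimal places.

Posterior probability ≈ 0.390

P(defective|M1) = 0.292; P(defective|M2) = 0.182; P(defective|M3) = 0.275.
Prior × likelihood for each source: 0.333333·0.292=0.09733, 0.333333·0.182=0.06067, 0.333333·0.275=0.09167. Summing gives P(defective) = 0.24967.
P(Machine 1 | defective) = 0.09733 / 0.24967 = 0.390.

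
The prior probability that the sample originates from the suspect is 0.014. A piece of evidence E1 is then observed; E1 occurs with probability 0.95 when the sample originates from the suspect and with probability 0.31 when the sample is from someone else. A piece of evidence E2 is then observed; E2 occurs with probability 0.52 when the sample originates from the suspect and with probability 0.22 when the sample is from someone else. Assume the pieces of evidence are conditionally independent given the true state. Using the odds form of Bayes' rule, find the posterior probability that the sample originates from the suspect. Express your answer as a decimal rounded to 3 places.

Prior odds = 0.014/(1−0.014) = 0.014199. In log-odds, ln(0.014199) = -4.2546.
Add log likelihood ratios: ln(3.0645) + ln(2.3636) = 1.9801.
Posterior log-odds = -2.2745, so posterior odds = exp(-2.2745) = 0.10285. Converting, P(H|E) = 0.10285/1.1028 = 0.093.

Posterior probability ≈ 0.093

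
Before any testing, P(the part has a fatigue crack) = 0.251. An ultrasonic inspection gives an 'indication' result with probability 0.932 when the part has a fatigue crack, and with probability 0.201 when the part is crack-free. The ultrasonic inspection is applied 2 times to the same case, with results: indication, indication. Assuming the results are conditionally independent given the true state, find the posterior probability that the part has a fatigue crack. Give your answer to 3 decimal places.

Posterior P(H) ≈ 0.878

Let H be the event that the part has a fatigue crack; start with P(H) = 0.251. P('indication'|H) = 0.932, P('indication'|¬H) = 0.201.
Update on result 1 ('indication'): P(H) ← 0.932·0.2510 / (0.932·0.2510 + 0.201·0.7490) = 0.23393/0.38448 = 0.6084.
Update on result 2 ('indication'): P(H) ← 0.932·0.6084 / (0.932·0.6084 + 0.201·0.3916) = 0.56706/0.64577 = 0.8781.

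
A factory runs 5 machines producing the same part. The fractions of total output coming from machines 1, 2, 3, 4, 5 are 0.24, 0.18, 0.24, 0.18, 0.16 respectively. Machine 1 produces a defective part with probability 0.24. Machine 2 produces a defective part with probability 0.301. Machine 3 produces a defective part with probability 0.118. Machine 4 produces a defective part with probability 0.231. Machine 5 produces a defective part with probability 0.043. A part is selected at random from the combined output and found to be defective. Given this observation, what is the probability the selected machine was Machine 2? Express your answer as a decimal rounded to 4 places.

Posterior probability ≈ 0.2873

Tabulate prior·likelihood by source: [1] prior 0.24, lik 0.24, product 0.05760; [2] prior 0.18, lik 0.301, product 0.05418; [3] prior 0.24, lik 0.118, product 0.02832; [4] prior 0.18, lik 0.231, product 0.04158; [5] prior 0.16, lik 0.043, product 0.006880.
Normalizing constant = 0.18856; the posterior for Machine 2 is its product over the sum, 0.05418/0.18856 = 0.2873.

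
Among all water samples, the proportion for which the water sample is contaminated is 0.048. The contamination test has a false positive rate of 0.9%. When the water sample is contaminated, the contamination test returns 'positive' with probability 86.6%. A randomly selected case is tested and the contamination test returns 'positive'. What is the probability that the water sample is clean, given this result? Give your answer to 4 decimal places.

Let H be the event that the water sample is contaminated. P(H) = 0.048, so P(¬H) = 0.952. With E the 'positive' result, P(E|H) = 0.866 and P(E|¬H) = 0.009.
P(E) = 0.866·0.048 + 0.009·0.952 = 0.041568 + 0.0085680 = 0.050136.
By Bayes' theorem, P(H|E) = 0.041568 / 0.050136 = 0.8291. Hence P(¬H|E) = 1 − 0.8291 = 0.1709.

P(¬H | E) ≈ 0.1709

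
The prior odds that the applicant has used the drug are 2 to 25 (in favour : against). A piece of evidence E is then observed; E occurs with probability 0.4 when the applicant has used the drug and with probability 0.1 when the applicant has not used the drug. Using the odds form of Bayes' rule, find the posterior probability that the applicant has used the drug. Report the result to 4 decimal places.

Posterior probability ≈ 0.2424

Prior odds = 2/25 = 0.080000.
Likelihood ratio for E = 0.4/0.1 = 4.0000.
Posterior odds = prior odds × LR = 0.32000.
Posterior probability = odds/(1+odds) = 0.32000/1.3200 = 0.2424.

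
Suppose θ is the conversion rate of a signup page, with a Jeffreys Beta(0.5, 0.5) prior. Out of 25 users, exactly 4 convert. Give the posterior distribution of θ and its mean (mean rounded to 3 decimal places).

The binomial likelihood is conjugate to the Beta prior: with 4 successes and 21 failures, the posterior is Beta(0.5+4, 0.5+21) = Beta(4.5, 21.5).
Posterior mean = α/(α+β) = 4.5/26 = 0.173.

Posterior: Beta(4.5, 21.5); mean ≈ 0.173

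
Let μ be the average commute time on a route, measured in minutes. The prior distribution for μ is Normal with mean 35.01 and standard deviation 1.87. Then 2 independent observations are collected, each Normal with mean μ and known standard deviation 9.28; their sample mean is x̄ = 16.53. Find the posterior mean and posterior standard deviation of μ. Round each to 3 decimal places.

Prior precision 1/τ₀² = 1/1.87² = 0.285968; data precision n/σ² = 2/9.28² = 0.0232238.
Posterior precision = 0.285968 + 0.0232238 = 0.309191, giving posterior SD = 1/√0.309191 = 1.798.
Posterior mean = (0.285968·35.01 + 0.0232238·16.53) / 0.309191 = 33.622.

Posterior mean ≈ 33.622; posterior SD ≈ 1.798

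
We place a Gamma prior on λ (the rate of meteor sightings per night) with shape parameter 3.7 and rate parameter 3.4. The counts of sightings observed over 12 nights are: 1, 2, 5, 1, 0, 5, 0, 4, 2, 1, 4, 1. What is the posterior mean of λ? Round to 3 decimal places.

Posterior mean ≈ 1.929

Total count ∑xᵢ = 26 over n = 12 nights.
Gamma is conjugate to the Poisson likelihood: posterior is Gamma(shape = 3.7+26 = 29.7, rate = 3.4+12 = 15.4).
Posterior mean = shape/rate = 29.7/15.4 = 1.929.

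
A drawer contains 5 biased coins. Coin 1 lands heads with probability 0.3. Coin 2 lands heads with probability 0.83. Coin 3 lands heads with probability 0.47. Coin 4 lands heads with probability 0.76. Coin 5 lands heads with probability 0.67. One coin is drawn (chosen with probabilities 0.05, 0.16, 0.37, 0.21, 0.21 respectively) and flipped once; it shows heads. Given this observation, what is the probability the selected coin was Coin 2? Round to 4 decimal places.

Posterior probability ≈ 0.2135

P(heads|C1) = 0.3; P(heads|C2) = 0.83; P(heads|C3) = 0.47; P(heads|C4) = 0.76; P(heads|C5) = 0.67.
Prior × likelihood for each source: 0.05·0.3=0.01500, 0.16·0.83=0.1328, 0.37·0.47=0.1739, 0.21·0.76=0.1596, 0.21·0.67=0.1407. Summing gives P(heads) = 0.62200.
P(Coin 2 | heads) = 0.1328 / 0.62200 = 0.2135.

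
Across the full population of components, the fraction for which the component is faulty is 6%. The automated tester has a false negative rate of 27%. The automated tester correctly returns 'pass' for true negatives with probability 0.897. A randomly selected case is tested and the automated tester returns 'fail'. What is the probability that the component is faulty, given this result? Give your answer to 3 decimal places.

P(H | E) ≈ 0.311

Write H for 'the component is faulty'. Prior odds H:¬H = 0.06/0.94 = 0.063830. For the 'fail' outcome, the likelihood ratio is 0.73/0.103 = 7.0874.
Posterior odds = 0.063830 × 7.0874 = 0.45239, so P(H|E) = 0.45239/(1+0.45239) = 0.311.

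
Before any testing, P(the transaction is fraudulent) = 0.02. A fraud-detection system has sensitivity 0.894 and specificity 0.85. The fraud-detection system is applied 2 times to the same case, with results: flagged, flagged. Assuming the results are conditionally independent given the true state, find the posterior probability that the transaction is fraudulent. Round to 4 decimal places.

Posterior P(H) ≈ 0.4203

With H the event that the transaction is fraudulent, the joint likelihood of the observed sequence is P(data|H) = 0.894·0.894 = 0.79924 and P(data|¬H) = 0.15·0.15 = 0.022500.
Bayes: P(H|data) = 0.02·0.79924 / (0.02·0.79924 + 0.98·0.022500) = 0.015985/0.038035 = 0.4203.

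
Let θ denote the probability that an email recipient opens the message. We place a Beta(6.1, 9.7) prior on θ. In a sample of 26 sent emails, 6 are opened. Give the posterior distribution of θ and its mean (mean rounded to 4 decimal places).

The binomial likelihood is conjugate to the Beta prior: with 6 successes and 20 failures, the posterior is Beta(6.1+6, 9.7+20) = Beta(12.1, 29.7).
Posterior mean = α/(α+β) = 12.1/41.8 = 0.2895.

Posterior: Beta(12.1, 29.7); mean ≈ 0.2895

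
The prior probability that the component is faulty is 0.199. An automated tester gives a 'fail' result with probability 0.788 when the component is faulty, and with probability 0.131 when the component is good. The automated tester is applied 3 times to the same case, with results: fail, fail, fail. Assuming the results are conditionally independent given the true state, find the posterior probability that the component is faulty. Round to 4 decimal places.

Posterior P(H) ≈ 0.9818

With H the event that the component is faulty, the joint likelihood of the observed sequence is P(data|H) = 0.788·0.788·0.788 = 0.48930 and P(data|¬H) = 0.131·0.131·0.131 = 0.0022481.
Bayes: P(H|data) = 0.199·0.48930 / (0.199·0.48930 + 0.801·0.0022481) = 0.097371/0.099172 = 0.9818.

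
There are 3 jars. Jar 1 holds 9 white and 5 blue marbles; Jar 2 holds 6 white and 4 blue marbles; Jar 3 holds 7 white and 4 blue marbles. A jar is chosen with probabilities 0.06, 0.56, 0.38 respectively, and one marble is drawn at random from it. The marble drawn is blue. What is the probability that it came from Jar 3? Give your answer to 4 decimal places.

Posterior probability ≈ 0.3602

P(blue|Jar 1) = 0.3571; P(blue|Jar 2) = 0.4; P(blue|Jar 3) = 0.3636.
Prior × likelihood for each source: 0.06·0.3571=0.02143, 0.56·0.4=0.2240, 0.38·0.3636=0.1382. Summing gives P(blue) = 0.38361.
P(Jar 3 | blue) = 0.1382 / 0.38361 = 0.3602.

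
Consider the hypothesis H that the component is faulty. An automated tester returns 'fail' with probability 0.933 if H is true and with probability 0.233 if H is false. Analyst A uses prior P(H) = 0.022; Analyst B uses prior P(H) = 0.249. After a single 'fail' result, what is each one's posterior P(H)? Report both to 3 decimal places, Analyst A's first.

Analyst A: 0.083; Analyst B: 0.570

P('+'|H) = 0.933, P('+'|¬H) = 0.233.
Analyst A: numerator 0.933·0.022 = 0.020526; evidence = 0.020526+0.233·0.978 = 0.24840; posterior = 0.083.
Analyst B: numerator 0.933·0.249 = 0.23232; evidence = 0.23232+0.233·0.751 = 0.40730; posterior = 0.570.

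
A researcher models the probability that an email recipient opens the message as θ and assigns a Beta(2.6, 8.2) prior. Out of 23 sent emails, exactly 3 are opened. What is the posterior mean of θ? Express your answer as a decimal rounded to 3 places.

The binomial likelihood is conjugate to the Beta prior: with 3 successes and 20 failures, the posterior is Beta(2.6+3, 8.2+20) = Beta(5.6, 28.2).
Posterior mean = α/(α+β) = 5.6/33.8 = 0.166.

Posterior mean ≈ 0.166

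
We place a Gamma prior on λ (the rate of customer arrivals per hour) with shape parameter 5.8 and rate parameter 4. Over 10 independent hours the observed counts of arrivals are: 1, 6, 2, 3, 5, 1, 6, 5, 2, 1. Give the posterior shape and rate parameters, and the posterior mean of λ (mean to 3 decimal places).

Total count ∑xᵢ = 32 over n = 10 hours.
Gamma is conjugate to the Poisson likelihood: posterior is Gamma(shape = 5.8+32 = 37.8, rate = 4+10 = 14).
E[λ | data] = 37.8/14 = 2.700.

Posterior: Gamma(shape=37.8, rate=14); mean ≈ 2.700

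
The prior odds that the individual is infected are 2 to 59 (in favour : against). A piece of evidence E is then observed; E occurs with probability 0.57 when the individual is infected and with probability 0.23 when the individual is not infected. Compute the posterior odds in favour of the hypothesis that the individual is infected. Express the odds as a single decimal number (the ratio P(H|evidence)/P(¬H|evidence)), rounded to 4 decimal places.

Prior odds = 2/59 = 0.033898.
Likelihood ratio for E = 0.57/0.23 = 2.4783.
Posterior odds = prior odds × LR = 0.084009.

Posterior odds ≈ 0.0840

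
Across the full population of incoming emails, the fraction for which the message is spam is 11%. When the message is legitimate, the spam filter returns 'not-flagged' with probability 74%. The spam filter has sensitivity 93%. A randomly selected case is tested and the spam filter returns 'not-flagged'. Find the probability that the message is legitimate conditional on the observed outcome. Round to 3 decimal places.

Write H for 'the message is spam'. Prior odds H:¬H = 0.11/0.89 = 0.12360. For the 'not-flagged' outcome, the likelihood ratio is 0.07/0.74 = 0.094595.
Posterior odds = 0.12360 × 0.094595 = 0.011691, so P(H|E) = 0.011691/(1+0.011691) = 0.012. Then P(¬H|E) = 1 − 0.012 = 0.988.

P(¬H | E) ≈ 0.988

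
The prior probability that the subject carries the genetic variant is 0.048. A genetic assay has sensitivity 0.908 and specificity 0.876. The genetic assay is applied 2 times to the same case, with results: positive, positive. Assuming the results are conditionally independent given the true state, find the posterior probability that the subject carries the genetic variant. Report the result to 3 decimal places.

Let H be the event that the subject carries the genetic variant; start with P(H) = 0.048. P('positive'|H) = 0.908, P('positive'|¬H) = 0.124.
Update on result 1 ('positive'): P(H) ← 0.908·0.0480 / (0.908·0.0480 + 0.124·0.9520) = 0.043584/0.16163 = 0.2696.
Update on result 2 ('positive'): P(H) ← 0.908·0.2696 / (0.908·0.2696 + 0.124·0.7304) = 0.24484/0.33541 = 0.7300.

Posterior P(H) ≈ 0.730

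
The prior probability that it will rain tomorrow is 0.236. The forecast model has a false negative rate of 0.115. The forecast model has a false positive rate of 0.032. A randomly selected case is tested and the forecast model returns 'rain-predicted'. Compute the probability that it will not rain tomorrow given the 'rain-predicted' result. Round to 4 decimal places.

Write H for 'it will rain tomorrow'. Prior odds H:¬H = 0.236/0.764 = 0.30890. For the 'rain-predicted' outcome, the likelihood ratio is 0.885/0.032 = 27.656.
Posterior odds = 0.30890 × 27.656 = 8.5430, so P(H|E) = 8.5430/(1+8.5430) = 0.8952. Then P(¬H|E) = 1 − 0.8952 = 0.1048.

P(¬H | E) ≈ 0.1048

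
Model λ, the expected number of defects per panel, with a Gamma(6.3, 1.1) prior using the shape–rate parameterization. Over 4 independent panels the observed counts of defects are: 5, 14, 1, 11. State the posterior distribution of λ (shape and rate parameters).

Posterior: Gamma(shape=37.3, rate=5.1)

The Poisson likelihood adds the total count to the shape and the number of exposure periods to the rate. Here ∑xᵢ = 31 and n = 4, so shape 6.3→37.3 and rate 1.1→5.1.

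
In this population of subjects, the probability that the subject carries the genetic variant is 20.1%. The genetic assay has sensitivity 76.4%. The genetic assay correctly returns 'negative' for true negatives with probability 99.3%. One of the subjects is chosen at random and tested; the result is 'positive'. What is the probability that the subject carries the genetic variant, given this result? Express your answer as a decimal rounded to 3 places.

Let H be the event that the subject carries the genetic variant. P(H) = 0.201, so P(¬H) = 0.799. With E the 'positive' result, P(E|H) = 0.764 and P(E|¬H) = 0.007.
P(E) = 0.764·0.201 + 0.007·0.799 = 0.15356 + 0.0055930 = 0.15916.
By Bayes' theorem, P(H|E) = 0.15356 / 0.15916 = 0.965.

P(H | E) ≈ 0.965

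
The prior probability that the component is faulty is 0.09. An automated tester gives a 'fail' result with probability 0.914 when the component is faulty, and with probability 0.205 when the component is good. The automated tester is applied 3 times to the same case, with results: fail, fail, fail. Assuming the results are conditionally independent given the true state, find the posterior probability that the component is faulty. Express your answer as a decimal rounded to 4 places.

With H the event that the component is faulty, the joint likelihood of the observed sequence is P(data|H) = 0.914·0.914·0.914 = 0.76355 and P(data|¬H) = 0.205·0.205·0.205 = 0.0086151.
Bayes: P(H|data) = 0.09·0.76355 / (0.09·0.76355 + 0.91·0.0086151) = 0.068720/0.076559 = 0.8976.

Posterior P(H) ≈ 0.8976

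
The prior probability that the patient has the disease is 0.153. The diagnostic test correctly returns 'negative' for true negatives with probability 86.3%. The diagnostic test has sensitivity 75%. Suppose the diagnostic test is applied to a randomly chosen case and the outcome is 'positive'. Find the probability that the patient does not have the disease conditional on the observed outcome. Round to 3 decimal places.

Let H be the event that the patient has the disease. P(H) = 0.153, so P(¬H) = 0.847. With E the 'positive' result, P(E|H) = 0.75 and P(E|¬H) = 0.137.
P(E) = 0.75·0.153 + 0.137·0.847 = 0.11475 + 0.11604 = 0.23079.
By Bayes' theorem, P(H|E) = 0.11475 / 0.23079 = 0.497. Hence P(¬H|E) = 1 − 0.497 = 0.503.

P(¬H | E) ≈ 0.503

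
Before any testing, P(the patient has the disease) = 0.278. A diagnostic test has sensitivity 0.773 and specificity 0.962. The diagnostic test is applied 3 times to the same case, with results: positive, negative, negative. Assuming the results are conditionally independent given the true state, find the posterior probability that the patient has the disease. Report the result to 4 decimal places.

Posterior P(H) ≈ 0.3037

With H the event that the patient has the disease, the joint likelihood of the observed sequence is P(data|H) = 0.773·0.227·0.227 = 0.039832 and P(data|¬H) = 0.038·0.962·0.962 = 0.035167.
Bayes: P(H|data) = 0.278·0.039832 / (0.278·0.039832 + 0.722·0.035167) = 0.011073/0.036464 = 0.3037.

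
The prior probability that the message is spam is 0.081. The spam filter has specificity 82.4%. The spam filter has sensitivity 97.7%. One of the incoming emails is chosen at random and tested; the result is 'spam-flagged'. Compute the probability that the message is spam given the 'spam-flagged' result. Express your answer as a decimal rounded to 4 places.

P(H | E) ≈ 0.3285

Write H for 'the message is spam'. Prior odds H:¬H = 0.081/0.919 = 0.088139. For the 'spam-flagged' outcome, the likelihood ratio is 0.977/0.176 = 5.5511.
Posterior odds = 0.088139 × 5.5511 = 0.48927, so P(H|E) = 0.48927/(1+0.48927) = 0.3285.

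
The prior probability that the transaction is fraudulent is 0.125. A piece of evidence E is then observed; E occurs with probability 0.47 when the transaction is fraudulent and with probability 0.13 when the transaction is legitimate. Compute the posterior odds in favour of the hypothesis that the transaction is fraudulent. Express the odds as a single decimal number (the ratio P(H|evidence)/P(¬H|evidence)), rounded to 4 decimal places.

Posterior odds ≈ 0.5165

Prior odds = 0.125/(1−0.125) = 0.14286.
Likelihood ratio for E = 0.47/0.13 = 3.6154.
Posterior odds = prior odds × LR = 0.51648.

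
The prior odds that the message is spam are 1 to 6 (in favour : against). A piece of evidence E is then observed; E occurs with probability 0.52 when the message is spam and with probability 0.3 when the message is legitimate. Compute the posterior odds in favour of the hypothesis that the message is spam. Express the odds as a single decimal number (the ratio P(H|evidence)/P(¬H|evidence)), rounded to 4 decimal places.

Prior odds = 1/6 = 0.16667.
Likelihood ratio for E = 0.52/0.3 = 1.7333.
Posterior odds = prior odds × LR = 0.28889.

Posterior odds ≈ 0.2889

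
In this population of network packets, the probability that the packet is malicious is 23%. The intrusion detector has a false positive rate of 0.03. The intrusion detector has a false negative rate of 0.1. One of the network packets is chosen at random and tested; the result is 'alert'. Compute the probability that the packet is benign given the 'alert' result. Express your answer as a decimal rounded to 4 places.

Let H be the event that the packet is malicious. P(H) = 0.23, so P(¬H) = 0.77. With E the 'alert' result, P(E|H) = 0.9 and P(E|¬H) = 0.03.
P(E) = 0.9·0.23 + 0.03·0.77 = 0.20700 + 0.023100 = 0.23010.
By Bayes' theorem, P(H|E) = 0.20700 / 0.23010 = 0.8996. Hence P(¬H|E) = 1 − 0.8996 = 0.1004.

P(¬H | E) ≈ 0.1004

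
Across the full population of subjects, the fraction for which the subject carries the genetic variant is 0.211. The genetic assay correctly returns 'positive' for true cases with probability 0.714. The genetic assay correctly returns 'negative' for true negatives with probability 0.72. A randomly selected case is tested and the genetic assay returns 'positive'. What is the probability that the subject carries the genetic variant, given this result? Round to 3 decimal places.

Let H be the event that the subject carries the genetic variant. P(H) = 0.211, so P(¬H) = 0.789. With E the 'positive' result, P(E|H) = 0.714 and P(E|¬H) = 0.28.
P(E) = 0.714·0.211 + 0.28·0.789 = 0.15065 + 0.22092 = 0.37157.
By Bayes' theorem, P(H|E) = 0.15065 / 0.37157 = 0.405.

P(H | E) ≈ 0.405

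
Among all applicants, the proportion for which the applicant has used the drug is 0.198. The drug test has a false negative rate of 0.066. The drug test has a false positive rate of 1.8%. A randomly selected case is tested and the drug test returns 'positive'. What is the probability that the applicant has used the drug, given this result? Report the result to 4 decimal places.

P(H | E) ≈ 0.9276

Let H be the event that the applicant has used the drug. P(H) = 0.198, so P(¬H) = 0.802. With E the 'positive' result, P(E|H) = 0.934 and P(E|¬H) = 0.018.
P(E) = 0.934·0.198 + 0.018·0.802 = 0.18493 + 0.014436 = 0.19937.
By Bayes' theorem, P(H|E) = 0.18493 / 0.19937 = 0.9276.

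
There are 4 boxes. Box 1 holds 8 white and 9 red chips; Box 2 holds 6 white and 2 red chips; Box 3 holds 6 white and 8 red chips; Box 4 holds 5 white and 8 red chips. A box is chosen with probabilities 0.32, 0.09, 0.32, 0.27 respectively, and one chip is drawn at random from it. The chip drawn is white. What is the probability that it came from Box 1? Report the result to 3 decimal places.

Posterior probability ≈ 0.328

P(white|Box 1) = 0.4706; P(white|Box 2) = 0.75; P(white|Box 3) = 0.4286; P(white|Box 4) = 0.3846.
Prior × likelihood for each source: 0.32·0.4706=0.1506, 0.09·0.75=0.06750, 0.32·0.4286=0.1371, 0.27·0.3846=0.1038. Summing gives P(white) = 0.45908.
P(Box 1 | white) = 0.1506 / 0.45908 = 0.328.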